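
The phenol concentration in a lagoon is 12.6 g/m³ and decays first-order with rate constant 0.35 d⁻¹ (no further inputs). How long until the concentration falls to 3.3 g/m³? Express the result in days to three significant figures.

t = ln(C₀/C)/k = ln(12.6/3.3)/0.35 = 1.34/0.35 = 3.828 d.

3.83 d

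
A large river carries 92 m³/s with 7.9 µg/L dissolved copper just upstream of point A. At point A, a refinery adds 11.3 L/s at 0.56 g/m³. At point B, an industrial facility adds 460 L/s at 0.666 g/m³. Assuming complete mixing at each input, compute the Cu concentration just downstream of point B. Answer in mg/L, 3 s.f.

0.0112 mg/L

7.9 µg/L = 0.0079 mg/L.
11.3 L/s = 0.0113 m³/s.
After input A: C = (92·0.0079 + 0.0113·0.56) / 92.01 = 0.007968 mg/L.
460 L/s = 0.46 m³/s.
After input B: C = (92.01·0.007968 + 0.46·0.666) / 92.47 = 0.01124 mg/L.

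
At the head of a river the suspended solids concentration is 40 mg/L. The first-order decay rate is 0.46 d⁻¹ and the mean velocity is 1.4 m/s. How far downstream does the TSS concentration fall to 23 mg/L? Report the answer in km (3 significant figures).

146 km

From C = C₀·e^(−kt), t = ln(C₀/C)/k = ln(40/23)/0.46 = 0.5534/0.46 = 1.203 d.
Distance = v·t = 1.4 m/s × 1.039e+05 s = 1.455e+05 m = 145.5 km.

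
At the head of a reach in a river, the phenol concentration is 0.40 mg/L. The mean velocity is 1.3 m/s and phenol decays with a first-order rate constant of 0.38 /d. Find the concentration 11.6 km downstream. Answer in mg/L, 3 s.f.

Travel time t = 11.6 km / 1.3 m/s = 1.16e+04/1.3 = 8923 s = 0.1033 d.
First-order decay: C = 0.40·exp(−0.38·0.1033) = 0.40·0.9615 = 0.3846 mg/L.

0.385 mg/L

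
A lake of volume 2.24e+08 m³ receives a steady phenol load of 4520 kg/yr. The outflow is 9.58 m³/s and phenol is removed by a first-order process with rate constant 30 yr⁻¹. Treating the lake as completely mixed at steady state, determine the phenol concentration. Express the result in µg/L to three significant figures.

Outflow Q = 9.58 m³/s × 3.156e+07 s/yr = 3.023e+08 m³/yr.
Steady-state CSTR mass balance: W = Q·C + k·V·C, so C = W/(Q + kV).
Q + kV = 3.023e+08 + 30·2.24e+08 = 7.022e+09 m³/yr.
C = 4520/7.022e+09 = 6.437e-07 kg/m³ = 0.0006437 mg/L = 0.6437 µg/L.

0.644 µg/L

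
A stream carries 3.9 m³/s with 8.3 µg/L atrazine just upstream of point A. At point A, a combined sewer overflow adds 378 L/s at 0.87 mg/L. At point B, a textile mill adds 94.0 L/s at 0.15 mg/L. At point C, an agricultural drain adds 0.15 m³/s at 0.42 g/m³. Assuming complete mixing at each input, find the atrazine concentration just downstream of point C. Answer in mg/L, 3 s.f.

0.0969 mg/L

8.3 µg/L = 0.0083 mg/L.
378 L/s = 0.378 m³/s.
After input A: C = (3.9·0.0083 + 0.378·0.87) / 4.278 = 0.08444 mg/L.
94.0 L/s = 0.094 m³/s.
After input B: C = (4.278·0.08444 + 0.094·0.15) / 4.372 = 0.08585 mg/L.
After input C: C = (4.372·0.08585 + 0.15·0.42) / 4.522 = 0.09693 mg/L.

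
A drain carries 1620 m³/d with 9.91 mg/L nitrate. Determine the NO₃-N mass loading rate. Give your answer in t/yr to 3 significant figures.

1620 m³/d = 0.01875 m³/s.
Mass flux = Q·C = 0.01875 m³/s × 9.91 g/m³ = 0.1858 g/s.
= 0.1858 g/s × 31.56 = 5.864 t/yr.

5.86 t/yr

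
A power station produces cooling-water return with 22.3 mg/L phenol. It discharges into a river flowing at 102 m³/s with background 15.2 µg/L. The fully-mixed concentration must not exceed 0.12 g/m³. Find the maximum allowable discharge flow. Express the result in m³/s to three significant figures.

15.2 µg/L = 0.0152 mg/L.
Mass balance at complete mixing: C_std·(Q_w + Q_r) = Q_w·C_e + Q_r·C_b.
Rearranging, Q_w = Q_r·(C_std − C_b)/(C_e − C_std) = 102·(0.12 − 0.0152) / (22.3 − 0.12) = 0.4819 m³/s.

0.482 m³/s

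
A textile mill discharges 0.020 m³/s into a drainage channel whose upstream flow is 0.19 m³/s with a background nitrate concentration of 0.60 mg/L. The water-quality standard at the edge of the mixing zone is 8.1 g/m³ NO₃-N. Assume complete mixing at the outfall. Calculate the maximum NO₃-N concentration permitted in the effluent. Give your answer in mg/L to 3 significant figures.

Mass balance: 8.1·0.21 = 0.02·Cₑ + 0.19·0.6.
Cₑ = (1.701 − 0.114) / 0.02 = 79.35 mg/L.

79.3 mg/L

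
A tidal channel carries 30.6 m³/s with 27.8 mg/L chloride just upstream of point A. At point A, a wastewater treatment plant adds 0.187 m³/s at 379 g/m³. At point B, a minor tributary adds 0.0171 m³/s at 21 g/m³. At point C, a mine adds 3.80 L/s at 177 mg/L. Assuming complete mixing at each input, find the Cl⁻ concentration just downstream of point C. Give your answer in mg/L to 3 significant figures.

After input A: C = (30.6·27.8 + 0.187·379) / 30.79 = 29.93 mg/L.
After input B: C = (30.79·29.93 + 0.0171·21) / 30.8 = 29.93 mg/L.
3.80 L/s = 0.0038 m³/s.
After input C: C = (30.8·29.93 + 0.0038·177) / 30.81 = 29.95 mg/L.

29.9 mg/L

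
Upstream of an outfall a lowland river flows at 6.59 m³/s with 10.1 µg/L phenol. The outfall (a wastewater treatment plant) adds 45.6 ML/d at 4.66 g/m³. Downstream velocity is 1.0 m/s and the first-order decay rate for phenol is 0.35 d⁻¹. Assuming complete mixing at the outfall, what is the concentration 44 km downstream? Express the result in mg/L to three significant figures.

0.297 mg/L

45.6 ML/d = 0.5278 m³/s.
10.1 µg/L = 0.0101 mg/L.
After complete mixing, C₀ = (0.5278·4.66 + 6.59·0.0101) / 7.118 = 0.3549 mg/L.
Travel time t = 4.4e+04 m / 1.0 m/s = 4.4e+04 s = 0.5093 d.
C = 0.3549·exp(−0.35·0.5093) = 0.3549·0.8367 = 0.2969 mg/L.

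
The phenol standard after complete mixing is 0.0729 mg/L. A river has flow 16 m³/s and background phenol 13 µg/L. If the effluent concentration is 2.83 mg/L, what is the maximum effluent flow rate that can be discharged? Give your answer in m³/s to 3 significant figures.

0.348 m³/s

13 µg/L = 0.013 mg/L.
Mass balance at complete mixing: C_std·(Q_w + Q_r) = Q_w·C_e + Q_r·C_b.
Rearranging, Q_w = Q_r·(C_std − C_b)/(C_e − C_std) = 16·(0.0729 − 0.013) / (2.83 − 0.0729) = 0.3476 m³/s.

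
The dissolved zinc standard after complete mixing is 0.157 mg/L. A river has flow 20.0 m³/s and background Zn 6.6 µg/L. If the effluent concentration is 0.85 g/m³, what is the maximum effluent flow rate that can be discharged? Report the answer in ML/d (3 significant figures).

375 ML/d

6.6 µg/L = 0.0066 mg/L.
Mass balance at complete mixing: C_std·(Q_w + Q_r) = Q_w·C_e + Q_r·C_b.
Rearranging, Q_w = Q_r·(C_std − C_b)/(C_e − C_std) = 20.0·(0.157 − 0.0066) / (0.85 − 0.157) = 4.341 m³/s.
= 375 ML/d.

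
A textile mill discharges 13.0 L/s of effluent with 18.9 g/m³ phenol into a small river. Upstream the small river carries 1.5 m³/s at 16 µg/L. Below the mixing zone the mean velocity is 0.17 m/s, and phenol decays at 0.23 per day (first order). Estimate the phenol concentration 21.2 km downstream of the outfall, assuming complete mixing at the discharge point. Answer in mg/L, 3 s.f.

0.128 mg/L

13.0 L/s = 0.013 m³/s.
16 µg/L = 0.016 mg/L.
After complete mixing, C₀ = (0.013·18.9 + 1.5·0.016) / 1.513 = 0.1783 mg/L.
Travel time t = 2.12e+04 m / 0.17 m/s = 1.247e+05 s = 1.443 d.
C = 0.1783·exp(−0.23·1.443) = 0.1783·0.7175 = 0.1279 mg/L.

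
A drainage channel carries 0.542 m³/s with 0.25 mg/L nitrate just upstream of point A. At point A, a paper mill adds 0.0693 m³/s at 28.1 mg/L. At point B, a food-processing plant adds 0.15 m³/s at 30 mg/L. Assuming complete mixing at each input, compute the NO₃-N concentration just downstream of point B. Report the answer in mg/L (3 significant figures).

After input A: C = (0.542·0.25 + 0.0693·28.1) / 0.6113 = 3.407 mg/L.
After input B: C = (0.6113·3.407 + 0.15·30) / 0.7613 = 8.647 mg/L.

8.65 mg/L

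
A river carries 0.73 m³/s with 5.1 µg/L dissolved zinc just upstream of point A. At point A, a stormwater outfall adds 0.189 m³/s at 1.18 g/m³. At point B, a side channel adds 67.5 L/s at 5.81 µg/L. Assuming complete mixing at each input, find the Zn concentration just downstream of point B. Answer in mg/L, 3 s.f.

0.230 mg/L

5.1 µg/L = 0.0051 mg/L.
After input A: C = (0.73·0.0051 + 0.189·1.18) / 0.919 = 0.2467 mg/L.
67.5 L/s = 0.0675 m³/s.
5.81 µg/L = 0.00581 mg/L.
After input B: C = (0.919·0.2467 + 0.0675·0.00581) / 0.9865 = 0.2302 mg/L.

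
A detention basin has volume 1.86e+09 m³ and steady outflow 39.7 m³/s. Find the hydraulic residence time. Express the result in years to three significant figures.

1.48 yr

Q = 39.7 m³/s × 3.156e+07 s/yr = 1.253e+09 m³/yr.
Hydraulic residence time τ = V/Q = 1.86e+09/1.253e+09 = 1.485 yr.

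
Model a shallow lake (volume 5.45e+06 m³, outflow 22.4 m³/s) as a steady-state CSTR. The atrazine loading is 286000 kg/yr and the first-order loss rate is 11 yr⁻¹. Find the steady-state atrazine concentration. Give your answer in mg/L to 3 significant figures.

Outflow Q = 22.4 m³/s × 3.156e+07 s/yr = 7.069e+08 m³/yr.
Steady-state CSTR mass balance: W = Q·C + k·V·C, so C = W/(Q + kV).
Q + kV = 7.069e+08 + 11·5.45e+06 = 7.668e+08 m³/yr.
C = 286000/7.668e+08 = 0.000373 kg/m³ = 0.373 mg/L.

0.373 mg/L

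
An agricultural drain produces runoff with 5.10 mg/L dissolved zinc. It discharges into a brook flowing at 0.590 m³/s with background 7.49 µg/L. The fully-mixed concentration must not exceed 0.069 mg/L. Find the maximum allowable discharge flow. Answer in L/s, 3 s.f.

7.21 L/s

7.49 µg/L = 0.00749 mg/L.
Mass balance at complete mixing: C_std·(Q_w + Q_r) = Q_w·C_e + Q_r·C_b.
Rearranging, Q_w = Q_r·(C_std − C_b)/(C_e − C_std) = 0.590·(0.069 − 0.00749) / (5.1 − 0.069) = 0.007213 m³/s.
= 7.213 L/s.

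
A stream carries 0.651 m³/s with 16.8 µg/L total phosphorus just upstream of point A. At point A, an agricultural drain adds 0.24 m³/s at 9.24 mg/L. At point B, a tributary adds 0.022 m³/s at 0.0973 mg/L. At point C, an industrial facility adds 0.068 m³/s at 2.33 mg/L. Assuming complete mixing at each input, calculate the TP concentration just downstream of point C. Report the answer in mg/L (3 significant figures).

2.44 mg/L

16.8 µg/L = 0.0168 mg/L.
After input A: C = (0.651·0.0168 + 0.24·9.24) / 0.891 = 2.501 mg/L.
After input B: C = (0.891·2.501 + 0.022·0.0973) / 0.913 = 2.443 mg/L.
After input C: C = (0.913·2.443 + 0.068·2.33) / 0.981 = 2.435 mg/L.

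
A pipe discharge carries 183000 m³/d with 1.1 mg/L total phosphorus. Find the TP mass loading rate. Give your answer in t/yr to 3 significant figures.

73.5 t/yr

183000 m³/d = 2.118 m³/s.
Mass flux = Q·C = 2.118 m³/s × 1.1 g/m³ = 2.33 g/s.
= 2.33 g/s × 31.56 = 73.52 t/yr.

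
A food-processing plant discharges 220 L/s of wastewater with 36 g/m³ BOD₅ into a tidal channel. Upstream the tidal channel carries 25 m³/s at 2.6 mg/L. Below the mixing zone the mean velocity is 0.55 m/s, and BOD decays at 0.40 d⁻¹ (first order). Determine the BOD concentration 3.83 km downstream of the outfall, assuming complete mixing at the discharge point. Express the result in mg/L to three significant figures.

2.80 mg/L

220 L/s = 0.22 m³/s.
After complete mixing, C₀ = (0.22·36 + 25·2.6) / 25.22 = 2.891 mg/L.
Travel time t = 3830 m / 0.55 m/s = 6964 s = 0.0806 d.
C = 2.891·exp(−0.40·0.0806) = 2.891·0.9683 = 2.8 mg/L.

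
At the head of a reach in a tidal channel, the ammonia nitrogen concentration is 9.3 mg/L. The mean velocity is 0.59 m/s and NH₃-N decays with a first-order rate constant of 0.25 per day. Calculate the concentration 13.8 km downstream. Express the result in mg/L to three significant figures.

8.69 mg/L

Travel time t = 13.8 km / 0.59 m/s = 1.38e+04/0.59 = 2.339e+04 s = 0.2707 d.
First-order decay: C = 9.3·exp(−0.25·0.2707) = 9.3·0.9346 = 8.691 mg/L.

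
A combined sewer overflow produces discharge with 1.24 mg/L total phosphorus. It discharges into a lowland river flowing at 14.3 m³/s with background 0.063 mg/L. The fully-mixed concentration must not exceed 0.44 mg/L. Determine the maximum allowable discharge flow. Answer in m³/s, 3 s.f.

Mass balance at complete mixing: C_std·(Q_w + Q_r) = Q_w·C_e + Q_r·C_b.
Rearranging, Q_w = Q_r·(C_std − C_b)/(C_e − C_std) = 14.3·(0.44 − 0.063) / (1.24 − 0.44) = 6.739 m³/s.

6.74 m³/s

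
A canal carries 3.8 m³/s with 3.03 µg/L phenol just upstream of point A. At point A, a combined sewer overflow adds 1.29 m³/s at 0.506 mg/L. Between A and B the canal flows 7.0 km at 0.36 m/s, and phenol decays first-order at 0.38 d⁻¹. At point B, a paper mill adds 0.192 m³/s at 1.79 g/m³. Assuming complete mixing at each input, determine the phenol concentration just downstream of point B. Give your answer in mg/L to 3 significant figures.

3.03 µg/L = 0.00303 mg/L.
After input A: C = (3.8·0.00303 + 1.29·0.506) / 5.09 = 0.1305 mg/L.
Over the 7.0 km reach to input B (t = 1.944e+04 s = 0.2251 d), decay gives C = 0.1305·exp(−0.38·0.2251) = 0.1198 mg/L.
After input B: C = (5.09·0.1198 + 0.192·1.79) / 5.282 = 0.1805 mg/L.

0.181 mg/L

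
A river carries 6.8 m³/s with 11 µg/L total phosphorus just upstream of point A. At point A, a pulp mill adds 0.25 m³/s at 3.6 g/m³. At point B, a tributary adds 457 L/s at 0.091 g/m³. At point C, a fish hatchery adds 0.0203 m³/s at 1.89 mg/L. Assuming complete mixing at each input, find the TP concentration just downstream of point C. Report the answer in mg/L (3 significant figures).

11 µg/L = 0.011 mg/L.
After input A: C = (6.8·0.011 + 0.25·3.6) / 7.05 = 0.1383 mg/L.
457 L/s = 0.457 m³/s.
After input B: C = (7.05·0.1383 + 0.457·0.091) / 7.507 = 0.1354 mg/L.
After input C: C = (7.507·0.1354 + 0.0203·1.89) / 7.527 = 0.1401 mg/L.

0.140 mg/L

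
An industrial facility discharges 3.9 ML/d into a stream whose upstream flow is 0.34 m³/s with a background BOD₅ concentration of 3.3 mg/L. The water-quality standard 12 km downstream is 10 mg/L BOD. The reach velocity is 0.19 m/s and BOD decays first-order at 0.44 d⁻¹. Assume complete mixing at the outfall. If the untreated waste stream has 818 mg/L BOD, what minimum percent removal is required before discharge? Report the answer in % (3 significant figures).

3.9 ML/d = 0.04514 m³/s.
Travel time to the compliance point: t = 1.2e+04/0.19 = 6.316e+04 s = 0.731 d; decay factor exp(−0.44·0.731) = 0.725.
So the concentration just after mixing may be at most 10/0.725 = 13.79 mg/L.
Mass balance: 13.79·0.3851 = 0.04514·Cₑ + 0.34·3.3.
Cₑ = (5.313 − 1.122) / 0.04514 = 92.84 mg/L.
Required removal = 1 − 92.84/818 = 88.65 %.

88.7 %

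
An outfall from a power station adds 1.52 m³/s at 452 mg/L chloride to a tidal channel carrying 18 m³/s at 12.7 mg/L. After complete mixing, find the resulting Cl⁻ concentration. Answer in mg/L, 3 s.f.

46.9 mg/L

Conservation of mass across the mixing zone: C = (1.52·452 + 18·12.7) / (1.52 + 18) = 915.6/19.52 = 46.91 mg/L.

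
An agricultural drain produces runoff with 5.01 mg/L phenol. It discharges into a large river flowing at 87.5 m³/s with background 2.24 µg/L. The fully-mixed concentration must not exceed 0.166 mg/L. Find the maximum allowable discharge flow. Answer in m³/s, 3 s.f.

2.24 µg/L = 0.00224 mg/L.
Mass balance at complete mixing: C_std·(Q_w + Q_r) = Q_w·C_e + Q_r·C_b.
Rearranging, Q_w = Q_r·(C_std − C_b)/(C_e − C_std) = 87.5·(0.166 − 0.00224) / (5.01 − 0.166) = 2.958 m³/s.

2.96 m³/s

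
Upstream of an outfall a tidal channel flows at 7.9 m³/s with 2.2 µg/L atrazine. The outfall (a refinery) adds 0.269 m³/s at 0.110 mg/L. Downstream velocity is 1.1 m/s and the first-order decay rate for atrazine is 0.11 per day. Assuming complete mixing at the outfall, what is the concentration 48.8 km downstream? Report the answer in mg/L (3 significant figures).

2.2 µg/L = 0.0022 mg/L.
After complete mixing, C₀ = (0.269·0.11 + 7.9·0.0022) / 8.169 = 0.00575 mg/L.
Travel time t = 4.88e+04 m / 1.1 m/s = 4.436e+04 s = 0.5135 d.
C = 0.00575·exp(−0.11·0.5135) = 0.00575·0.9451 = 0.005434 mg/L.

0.00543 mg/L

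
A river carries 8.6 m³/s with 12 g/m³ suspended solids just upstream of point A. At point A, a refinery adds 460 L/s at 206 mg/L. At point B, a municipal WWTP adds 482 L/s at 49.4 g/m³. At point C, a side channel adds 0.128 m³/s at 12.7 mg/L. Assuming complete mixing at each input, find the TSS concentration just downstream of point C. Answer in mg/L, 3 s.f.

23.1 mg/L

460 L/s = 0.46 m³/s.
After input A: C = (8.6·12 + 0.46·206) / 9.06 = 21.85 mg/L.
482 L/s = 0.482 m³/s.
After input B: C = (9.06·21.85 + 0.482·49.4) / 9.542 = 23.24 mg/L.
After input C: C = (9.542·23.24 + 0.128·12.7) / 9.67 = 23.1 mg/L.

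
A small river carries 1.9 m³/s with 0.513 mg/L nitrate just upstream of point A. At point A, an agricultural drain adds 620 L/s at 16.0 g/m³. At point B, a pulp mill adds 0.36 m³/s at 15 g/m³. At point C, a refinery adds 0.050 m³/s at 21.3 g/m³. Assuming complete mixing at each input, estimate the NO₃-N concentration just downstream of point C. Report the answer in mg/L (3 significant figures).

5.92 mg/L

620 L/s = 0.62 m³/s.
After input A: C = (1.9·0.513 + 0.62·16) / 2.52 = 4.323 mg/L.
After input B: C = (2.52·4.323 + 0.36·15) / 2.88 = 5.658 mg/L.
After input C: C = (2.88·5.658 + 0.05·21.3) / 2.93 = 5.925 mg/L.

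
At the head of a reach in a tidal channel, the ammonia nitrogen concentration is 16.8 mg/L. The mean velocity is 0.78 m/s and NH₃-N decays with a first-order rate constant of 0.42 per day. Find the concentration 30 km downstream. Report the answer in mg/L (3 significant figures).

13.9 mg/L

Travel time t = 30 km / 0.78 m/s = 3e+04/0.78 = 3.846e+04 s = 0.4452 d.
First-order decay: C = 16.8·exp(−0.42·0.4452) = 16.8·0.8295 = 13.94 mg/L.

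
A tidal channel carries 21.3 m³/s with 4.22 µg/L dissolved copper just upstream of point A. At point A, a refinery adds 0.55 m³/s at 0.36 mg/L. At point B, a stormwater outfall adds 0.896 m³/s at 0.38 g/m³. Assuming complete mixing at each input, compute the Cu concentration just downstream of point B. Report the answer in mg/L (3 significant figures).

4.22 µg/L = 0.00422 mg/L.
After input A: C = (21.3·0.00422 + 0.55·0.36) / 21.85 = 0.01318 mg/L.
After input B: C = (21.85·0.01318 + 0.896·0.38) / 22.75 = 0.02763 mg/L.

0.0276 mg/L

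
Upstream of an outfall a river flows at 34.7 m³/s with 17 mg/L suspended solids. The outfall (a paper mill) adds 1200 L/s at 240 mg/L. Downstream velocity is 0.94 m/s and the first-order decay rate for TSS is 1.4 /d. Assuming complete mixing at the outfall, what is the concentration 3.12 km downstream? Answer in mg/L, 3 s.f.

23.2 mg/L

1200 L/s = 1.2 m³/s.
After complete mixing, C₀ = (1.2·240 + 34.7·17) / 35.9 = 24.45 mg/L.
Travel time t = 3120 m / 0.94 m/s = 3319 s = 0.03842 d.
C = 24.45·exp(−1.4·0.03842) = 24.45·0.9476 = 23.17 mg/L.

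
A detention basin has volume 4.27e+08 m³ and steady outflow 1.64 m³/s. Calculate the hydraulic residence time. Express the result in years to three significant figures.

Q = 1.64 m³/s × 3.156e+07 s/yr = 5.175e+07 m³/yr.
Hydraulic residence time τ = V/Q = 4.27e+08/5.175e+07 = 8.25 yr.

8.25 yr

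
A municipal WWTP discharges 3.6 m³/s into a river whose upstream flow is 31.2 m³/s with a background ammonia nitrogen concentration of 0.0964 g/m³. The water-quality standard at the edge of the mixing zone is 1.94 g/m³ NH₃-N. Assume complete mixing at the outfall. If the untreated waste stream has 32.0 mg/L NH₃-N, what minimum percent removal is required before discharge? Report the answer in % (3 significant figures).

44.0 %

Mass balance: 1.94·34.8 = 3.6·Cₑ + 31.2·0.0964.
Cₑ = (67.51 − 3.008) / 3.6 = 17.92 mg/L.
Required removal = 1 − 17.92/32.0 = 44.01 %.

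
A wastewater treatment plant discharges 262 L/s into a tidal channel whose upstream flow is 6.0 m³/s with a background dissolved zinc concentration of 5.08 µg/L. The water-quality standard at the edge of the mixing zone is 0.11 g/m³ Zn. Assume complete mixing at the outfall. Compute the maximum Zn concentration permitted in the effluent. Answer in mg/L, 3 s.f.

262 L/s = 0.262 m³/s.
5.08 µg/L = 0.00508 mg/L.
Mass balance: 0.11·6.262 = 0.262·Cₑ + 6·0.00508.
Cₑ = (0.6888 − 0.03048) / 0.262 = 2.513 mg/L.

2.51 mg/L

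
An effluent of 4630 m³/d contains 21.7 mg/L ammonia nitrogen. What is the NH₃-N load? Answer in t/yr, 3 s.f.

36.7 t/yr

4630 m³/d = 0.05359 m³/s.
Mass flux = Q·C = 0.05359 m³/s × 21.7 g/m³ = 1.163 g/s.
= 1.163 g/s × 31.56 = 36.7 t/yr.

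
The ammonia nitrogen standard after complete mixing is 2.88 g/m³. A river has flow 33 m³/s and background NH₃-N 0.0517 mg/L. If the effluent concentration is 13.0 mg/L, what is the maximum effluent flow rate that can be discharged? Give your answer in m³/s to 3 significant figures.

Mass balance at complete mixing: C_std·(Q_w + Q_r) = Q_w·C_e + Q_r·C_b.
Rearranging, Q_w = Q_r·(C_std − C_b)/(C_e − C_std) = 33·(2.88 − 0.0517) / (13 − 2.88) = 9.223 m³/s.

9.22 m³/s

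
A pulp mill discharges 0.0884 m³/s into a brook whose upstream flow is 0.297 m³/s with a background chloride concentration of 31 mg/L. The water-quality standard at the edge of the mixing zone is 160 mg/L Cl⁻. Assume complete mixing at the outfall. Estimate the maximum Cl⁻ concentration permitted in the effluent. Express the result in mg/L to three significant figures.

Mass balance: 160·0.3854 = 0.0884·Cₑ + 0.297·31.
Cₑ = (61.66 − 9.207) / 0.0884 = 593.4 mg/L.

593 mg/L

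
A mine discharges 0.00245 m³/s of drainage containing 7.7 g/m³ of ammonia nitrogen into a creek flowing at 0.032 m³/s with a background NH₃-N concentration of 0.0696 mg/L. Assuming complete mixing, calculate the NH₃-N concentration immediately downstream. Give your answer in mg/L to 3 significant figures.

0.612 mg/L

Conservation of mass across the mixing zone: C = (0.00245·7.7 + 0.032·0.0696) / (0.00245 + 0.032) = 0.02109/0.03445 = 0.6123 mg/L.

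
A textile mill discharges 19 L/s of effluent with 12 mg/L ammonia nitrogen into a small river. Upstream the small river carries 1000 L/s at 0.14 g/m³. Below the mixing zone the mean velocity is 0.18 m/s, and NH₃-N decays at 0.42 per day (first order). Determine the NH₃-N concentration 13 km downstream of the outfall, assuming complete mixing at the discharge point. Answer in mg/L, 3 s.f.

0.254 mg/L

19 L/s = 0.019 m³/s.
1000 L/s = 1 m³/s.
After complete mixing, C₀ = (0.019·12 + 1·0.14) / 1.019 = 0.3611 mg/L.
Travel time t = 1.3e+04 m / 0.18 m/s = 7.222e+04 s = 0.8359 d.
C = 0.3611·exp(−0.42·0.8359) = 0.3611·0.7039 = 0.2542 mg/L.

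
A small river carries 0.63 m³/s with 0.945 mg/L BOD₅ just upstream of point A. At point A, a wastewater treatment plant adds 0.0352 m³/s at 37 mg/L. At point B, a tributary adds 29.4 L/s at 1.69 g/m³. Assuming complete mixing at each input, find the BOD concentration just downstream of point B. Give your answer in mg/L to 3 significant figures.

After input A: C = (0.63·0.945 + 0.0352·37) / 0.6652 = 2.853 mg/L.
29.4 L/s = 0.0294 m³/s.
After input B: C = (0.6652·2.853 + 0.0294·1.69) / 0.6946 = 2.804 mg/L.

2.80 mg/L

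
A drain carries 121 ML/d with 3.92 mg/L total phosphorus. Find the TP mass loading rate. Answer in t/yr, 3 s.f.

121 ML/d = 1.4 m³/s.
Mass flux = Q·C = 1.4 m³/s × 3.92 g/m³ = 5.49 g/s.
= 5.49 g/s × 31.56 = 173.2 t/yr.

173 t/yr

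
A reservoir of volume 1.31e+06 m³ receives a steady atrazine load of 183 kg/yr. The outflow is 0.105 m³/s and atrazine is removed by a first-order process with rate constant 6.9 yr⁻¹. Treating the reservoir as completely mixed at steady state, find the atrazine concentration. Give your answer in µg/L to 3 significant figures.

Outflow Q = 0.105 m³/s × 3.156e+07 s/yr = 3.314e+06 m³/yr.
Steady-state CSTR mass balance: W = Q·C + k·V·C, so C = W/(Q + kV).
Q + kV = 3.314e+06 + 6.9·1.31e+06 = 1.235e+07 m³/yr.
C = 183/1.235e+07 = 1.481e-05 kg/m³ = 0.01481 mg/L = 14.81 µg/L.

14.8 µg/L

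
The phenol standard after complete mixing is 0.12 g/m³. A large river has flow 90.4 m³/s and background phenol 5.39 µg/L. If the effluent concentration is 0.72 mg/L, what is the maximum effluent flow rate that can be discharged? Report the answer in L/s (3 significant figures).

17300 L/s

5.39 µg/L = 0.00539 mg/L.
Mass balance at complete mixing: C_std·(Q_w + Q_r) = Q_w·C_e + Q_r·C_b.
Rearranging, Q_w = Q_r·(C_std − C_b)/(C_e − C_std) = 90.4·(0.12 − 0.00539) / (0.72 − 0.12) = 17.27 m³/s.
= 1.727e+04 L/s.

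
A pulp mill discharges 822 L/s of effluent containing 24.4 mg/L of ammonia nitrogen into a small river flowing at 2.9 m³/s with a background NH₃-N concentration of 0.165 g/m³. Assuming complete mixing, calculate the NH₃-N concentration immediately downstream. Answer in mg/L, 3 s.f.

822 L/s = 0.822 m³/s.
Flow-weighted mixing gives C = (0.822·24.4 + 2.9·0.165) / (0.822 + 2.9) = 20.54/3.722 = 5.517 mg/L.

5.52 mg/L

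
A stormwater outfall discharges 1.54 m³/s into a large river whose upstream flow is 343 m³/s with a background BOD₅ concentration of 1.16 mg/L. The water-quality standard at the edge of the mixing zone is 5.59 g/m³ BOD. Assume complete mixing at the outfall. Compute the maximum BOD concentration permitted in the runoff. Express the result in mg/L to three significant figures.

992 mg/L

Mass balance: 5.59·344.5 = 1.54·Cₑ + 343·1.16.
Cₑ = (1926 − 397.9) / 1.54 = 992.3 mg/L.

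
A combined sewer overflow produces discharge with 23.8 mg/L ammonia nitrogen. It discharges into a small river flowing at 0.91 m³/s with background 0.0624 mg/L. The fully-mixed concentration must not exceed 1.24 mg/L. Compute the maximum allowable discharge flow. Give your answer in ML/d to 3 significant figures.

Mass balance at complete mixing: C_std·(Q_w + Q_r) = Q_w·C_e + Q_r·C_b.
Rearranging, Q_w = Q_r·(C_std − C_b)/(C_e − C_std) = 0.91·(1.24 − 0.0624) / (23.8 − 1.24) = 0.0475 m³/s.
= 4.104 ML/d.

4.10 ML/d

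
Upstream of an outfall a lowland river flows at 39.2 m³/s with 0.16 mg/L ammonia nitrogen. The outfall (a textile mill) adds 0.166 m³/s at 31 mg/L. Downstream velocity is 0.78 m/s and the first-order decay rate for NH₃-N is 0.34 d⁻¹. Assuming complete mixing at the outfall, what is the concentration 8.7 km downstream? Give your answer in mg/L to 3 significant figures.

0.278 mg/L

After complete mixing, C₀ = (0.166·31 + 39.2·0.16) / 39.37 = 0.29 mg/L.
Travel time t = 8700 m / 0.78 m/s = 1.115e+04 s = 0.1291 d.
C = 0.29·exp(−0.34·0.1291) = 0.29·0.9571 = 0.2776 mg/L.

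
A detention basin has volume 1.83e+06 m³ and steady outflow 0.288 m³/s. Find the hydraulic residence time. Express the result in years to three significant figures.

Q = 0.288 m³/s × 3.156e+07 s/yr = 9.089e+06 m³/yr.
Hydraulic residence time τ = V/Q = 1.83e+06/9.089e+06 = 0.2014 yr.

0.201 yr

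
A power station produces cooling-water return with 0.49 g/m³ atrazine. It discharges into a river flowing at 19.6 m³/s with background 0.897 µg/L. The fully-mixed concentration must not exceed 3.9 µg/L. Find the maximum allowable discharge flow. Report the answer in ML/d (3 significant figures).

0.897 µg/L = 0.000897 mg/L.
3.9 µg/L = 0.0039 mg/L.
Mass balance at complete mixing: C_std·(Q_w + Q_r) = Q_w·C_e + Q_r·C_b.
Rearranging, Q_w = Q_r·(C_std − C_b)/(C_e − C_std) = 19.6·(0.0039 − 0.000897) / (0.49 − 0.0039) = 0.1211 m³/s.
= 10.46 ML/d.

10.5 ML/d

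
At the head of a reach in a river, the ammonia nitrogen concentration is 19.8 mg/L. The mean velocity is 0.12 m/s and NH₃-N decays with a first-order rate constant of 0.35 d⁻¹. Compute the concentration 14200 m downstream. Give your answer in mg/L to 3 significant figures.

12.3 mg/L

Travel time t = 14200 m / 0.12 m/s = 1.42e+04/0.12 = 1.183e+05 s = 1.37 d.
First-order decay: C = 19.8·exp(−0.35·1.37) = 19.8·0.6192 = 12.26 mg/L.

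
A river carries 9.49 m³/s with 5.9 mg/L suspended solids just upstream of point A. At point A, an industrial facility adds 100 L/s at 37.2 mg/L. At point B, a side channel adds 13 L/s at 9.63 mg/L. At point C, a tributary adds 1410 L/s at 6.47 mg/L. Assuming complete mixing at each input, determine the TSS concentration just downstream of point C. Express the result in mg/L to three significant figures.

100 L/s = 0.1 m³/s.
After input A: C = (9.49·5.9 + 0.1·37.2) / 9.59 = 6.226 mg/L.
13 L/s = 0.013 m³/s.
After input B: C = (9.59·6.226 + 0.013·9.63) / 9.603 = 6.231 mg/L.
1410 L/s = 1.41 m³/s.
After input C: C = (9.603·6.231 + 1.41·6.47) / 11.01 = 6.262 mg/L.

6.26 mg/L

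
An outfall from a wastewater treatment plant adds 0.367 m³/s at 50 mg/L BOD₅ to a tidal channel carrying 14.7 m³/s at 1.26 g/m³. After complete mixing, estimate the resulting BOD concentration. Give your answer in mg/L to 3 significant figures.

Flow-weighted mixing gives C = (0.367·50 + 14.7·1.26) / (0.367 + 14.7) = 36.87/15.07 = 2.447 mg/L.

2.45 mg/L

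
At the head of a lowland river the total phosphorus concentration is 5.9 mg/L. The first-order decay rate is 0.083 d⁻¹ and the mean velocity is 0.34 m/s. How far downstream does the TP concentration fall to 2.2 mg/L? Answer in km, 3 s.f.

From C = C₀·e^(−kt), t = ln(C₀/C)/k = ln(5.9/2.2)/0.083 = 0.9865/0.083 = 11.89 d.
Distance = v·t = 0.34 m/s × 1.027e+06 s = 3.491e+05 m = 349.1 km.

349 km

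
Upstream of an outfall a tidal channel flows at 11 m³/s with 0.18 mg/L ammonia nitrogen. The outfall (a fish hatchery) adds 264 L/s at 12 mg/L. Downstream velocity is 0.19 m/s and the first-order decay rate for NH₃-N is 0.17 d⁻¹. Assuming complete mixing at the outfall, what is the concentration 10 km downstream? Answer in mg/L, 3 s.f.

264 L/s = 0.264 m³/s.
After complete mixing, C₀ = (0.264·12 + 11·0.18) / 11.26 = 0.457 mg/L.
Travel time t = 1e+04 m / 0.19 m/s = 5.263e+04 s = 0.6092 d.
C = 0.457·exp(−0.17·0.6092) = 0.457·0.9016 = 0.4121 mg/L.

0.412 mg/L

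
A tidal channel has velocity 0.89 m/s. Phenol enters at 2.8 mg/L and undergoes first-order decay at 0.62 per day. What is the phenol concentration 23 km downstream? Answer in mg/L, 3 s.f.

2.33 mg/L

Travel time t = 23 km / 0.89 m/s = 2.3e+04/0.89 = 2.584e+04 s = 0.2991 d.
First-order decay: C = 2.8·exp(−0.62·0.2991) = 2.8·0.8307 = 2.326 mg/L.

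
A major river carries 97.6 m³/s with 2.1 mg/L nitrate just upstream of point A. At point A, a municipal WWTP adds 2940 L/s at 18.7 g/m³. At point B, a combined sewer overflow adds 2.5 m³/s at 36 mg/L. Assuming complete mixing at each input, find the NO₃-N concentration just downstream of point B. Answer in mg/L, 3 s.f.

3.40 mg/L

2940 L/s = 2.94 m³/s.
After input A: C = (97.6·2.1 + 2.94·18.7) / 100.5 = 2.585 mg/L.
After input B: C = (100.5·2.585 + 2.5·36) / 103 = 3.396 mg/L.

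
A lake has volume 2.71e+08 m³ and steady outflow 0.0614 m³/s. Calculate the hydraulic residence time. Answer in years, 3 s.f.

Q = 0.0614 m³/s × 3.156e+07 s/yr = 1.938e+06 m³/yr.
Hydraulic residence time τ = V/Q = 2.71e+08/1.938e+06 = 139.9 yr.

140 yr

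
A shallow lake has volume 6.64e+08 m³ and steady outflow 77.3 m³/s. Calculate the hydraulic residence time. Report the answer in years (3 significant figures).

0.272 yr

Q = 77.3 m³/s × 3.156e+07 s/yr = 2.439e+09 m³/yr.
Hydraulic residence time τ = V/Q = 6.64e+08/2.439e+09 = 0.2722 yr.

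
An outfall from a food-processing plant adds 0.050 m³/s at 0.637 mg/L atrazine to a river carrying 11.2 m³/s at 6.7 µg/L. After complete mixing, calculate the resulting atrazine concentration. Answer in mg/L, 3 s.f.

0.00950 mg/L

6.7 µg/L = 0.0067 mg/L.
Flow-weighted mixing gives C = (0.05·0.637 + 11.2·0.0067) / (0.05 + 11.2) = 0.1069/11.25 = 0.009501 mg/L.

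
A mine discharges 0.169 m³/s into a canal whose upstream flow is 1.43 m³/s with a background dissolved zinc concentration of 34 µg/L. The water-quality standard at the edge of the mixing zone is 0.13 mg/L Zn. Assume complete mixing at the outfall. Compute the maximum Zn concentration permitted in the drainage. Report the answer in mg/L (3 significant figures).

0.942 mg/L

34 µg/L = 0.034 mg/L.
Mass balance: 0.13·1.599 = 0.169·Cₑ + 1.43·0.034.
Cₑ = (0.2079 − 0.04862) / 0.169 = 0.9423 mg/L.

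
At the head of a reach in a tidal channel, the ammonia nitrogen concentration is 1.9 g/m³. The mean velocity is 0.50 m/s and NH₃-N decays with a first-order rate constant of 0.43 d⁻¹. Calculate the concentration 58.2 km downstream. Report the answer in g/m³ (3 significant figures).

Travel time t = 58.2 km / 0.50 m/s = 5.82e+04/0.50 = 1.164e+05 s = 1.347 d.
First-order decay: C = 1.9·exp(−0.43·1.347) = 1.9·0.5603 = 1.065 g/m³.

1.06 g/m³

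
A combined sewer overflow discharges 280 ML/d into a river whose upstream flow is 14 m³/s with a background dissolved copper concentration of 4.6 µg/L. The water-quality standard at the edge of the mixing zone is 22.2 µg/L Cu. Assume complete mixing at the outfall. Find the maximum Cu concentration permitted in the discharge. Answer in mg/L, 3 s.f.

280 ML/d = 3.241 m³/s.
4.6 µg/L = 0.0046 mg/L.
22.2 µg/L = 0.0222 mg/L.
Mass balance: 0.0222·17.24 = 3.241·Cₑ + 14·0.0046.
Cₑ = (0.3827 − 0.0644) / 3.241 = 0.09823 mg/L.

0.0982 mg/L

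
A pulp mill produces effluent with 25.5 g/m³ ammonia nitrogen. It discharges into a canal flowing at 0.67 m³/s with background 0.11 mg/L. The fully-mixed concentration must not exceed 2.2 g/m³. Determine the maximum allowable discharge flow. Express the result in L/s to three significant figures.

60.1 L/s

Mass balance at complete mixing: C_std·(Q_w + Q_r) = Q_w·C_e + Q_r·C_b.
Rearranging, Q_w = Q_r·(C_std − C_b)/(C_e − C_std) = 0.67·(2.2 − 0.11) / (25.5 − 2.2) = 0.0601 m³/s.
= 60.1 L/s.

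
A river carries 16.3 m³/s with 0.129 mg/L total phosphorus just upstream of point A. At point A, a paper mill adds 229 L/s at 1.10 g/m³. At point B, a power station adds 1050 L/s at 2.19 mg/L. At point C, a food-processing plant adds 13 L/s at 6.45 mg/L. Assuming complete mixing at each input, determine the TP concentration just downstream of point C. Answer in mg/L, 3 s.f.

0.269 mg/L

229 L/s = 0.229 m³/s.
After input A: C = (16.3·0.129 + 0.229·1.1) / 16.53 = 0.1425 mg/L.
1050 L/s = 1.05 m³/s.
After input B: C = (16.53·0.1425 + 1.05·2.19) / 17.58 = 0.2648 mg/L.
13 L/s = 0.013 m³/s.
After input C: C = (17.58·0.2648 + 0.013·6.45) / 17.59 = 0.2693 mg/L.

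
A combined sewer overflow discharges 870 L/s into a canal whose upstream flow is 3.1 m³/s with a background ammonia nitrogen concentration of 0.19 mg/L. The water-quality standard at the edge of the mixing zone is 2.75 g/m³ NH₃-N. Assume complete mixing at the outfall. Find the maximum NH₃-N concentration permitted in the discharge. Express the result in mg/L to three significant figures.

870 L/s = 0.87 m³/s.
Mass balance: 2.75·3.97 = 0.87·Cₑ + 3.1·0.19.
Cₑ = (10.92 − 0.589) / 0.87 = 11.87 mg/L.

11.9 mg/L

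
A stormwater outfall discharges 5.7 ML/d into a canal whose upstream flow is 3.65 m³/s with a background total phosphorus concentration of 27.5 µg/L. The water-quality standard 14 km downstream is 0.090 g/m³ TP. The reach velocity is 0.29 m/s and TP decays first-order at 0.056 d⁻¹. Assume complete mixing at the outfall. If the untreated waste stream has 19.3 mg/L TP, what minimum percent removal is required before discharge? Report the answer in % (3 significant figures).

80.8 %

5.7 ML/d = 0.06597 m³/s.
27.5 µg/L = 0.0275 mg/L.
Travel time to the compliance point: t = 1.4e+04/0.29 = 4.828e+04 s = 0.5587 d; decay factor exp(−0.056·0.5587) = 0.9692.
So the concentration just after mixing may be at most 0.09/0.9692 = 0.09286 mg/L.
Mass balance: 0.09286·3.716 = 0.06597·Cₑ + 3.65·0.0275.
Cₑ = (0.3451 − 0.1004) / 0.06597 = 3.709 mg/L.
Required removal = 1 − 3.709/19.3 = 80.78 %.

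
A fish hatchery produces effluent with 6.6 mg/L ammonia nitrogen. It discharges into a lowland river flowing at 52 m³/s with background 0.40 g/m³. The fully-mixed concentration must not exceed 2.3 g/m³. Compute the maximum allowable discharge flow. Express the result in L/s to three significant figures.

23000 L/s

Mass balance at complete mixing: C_std·(Q_w + Q_r) = Q_w·C_e + Q_r·C_b.
Rearranging, Q_w = Q_r·(C_std − C_b)/(C_e − C_std) = 52·(2.3 − 0.4) / (6.6 − 2.3) = 22.98 m³/s.
= 2.298e+04 L/s.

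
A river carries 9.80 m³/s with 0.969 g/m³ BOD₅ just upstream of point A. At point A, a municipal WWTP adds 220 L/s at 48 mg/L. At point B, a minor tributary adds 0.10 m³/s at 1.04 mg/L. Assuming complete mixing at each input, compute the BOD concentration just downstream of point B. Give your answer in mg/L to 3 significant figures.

220 L/s = 0.22 m³/s.
After input A: C = (9.8·0.969 + 0.22·48) / 10.02 = 2.002 mg/L.
After input B: C = (10.02·2.002 + 0.1·1.04) / 10.12 = 1.992 mg/L.

1.99 mg/L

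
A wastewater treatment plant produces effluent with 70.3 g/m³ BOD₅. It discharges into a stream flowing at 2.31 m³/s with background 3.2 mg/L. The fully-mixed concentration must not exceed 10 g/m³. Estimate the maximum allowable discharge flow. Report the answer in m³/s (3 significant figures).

Mass balance at complete mixing: C_std·(Q_w + Q_r) = Q_w·C_e + Q_r·C_b.
Rearranging, Q_w = Q_r·(C_std − C_b)/(C_e − C_std) = 2.31·(10 − 3.2) / (70.3 − 10) = 0.2605 m³/s.

0.260 m³/s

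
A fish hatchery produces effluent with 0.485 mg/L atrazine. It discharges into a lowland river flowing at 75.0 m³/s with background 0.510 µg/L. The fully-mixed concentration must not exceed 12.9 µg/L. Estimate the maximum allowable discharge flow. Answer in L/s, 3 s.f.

1970 L/s

0.510 µg/L = 0.00051 mg/L.
12.9 µg/L = 0.0129 mg/L.
Mass balance at complete mixing: C_std·(Q_w + Q_r) = Q_w·C_e + Q_r·C_b.
Rearranging, Q_w = Q_r·(C_std − C_b)/(C_e − C_std) = 75.0·(0.0129 − 0.00051) / (0.485 − 0.0129) = 1.968 m³/s.
= 1968 L/s.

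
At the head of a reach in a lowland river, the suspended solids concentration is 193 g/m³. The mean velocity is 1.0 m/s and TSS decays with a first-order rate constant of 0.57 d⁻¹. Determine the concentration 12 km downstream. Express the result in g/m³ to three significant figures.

178 g/m³

Travel time t = 12 km / 1.0 m/s = 1.2e+04/1.0 = 1.2e+04 s = 0.1389 d.
First-order decay: C = 193·exp(−0.57·0.1389) = 193·0.9239 = 178.3 g/m³.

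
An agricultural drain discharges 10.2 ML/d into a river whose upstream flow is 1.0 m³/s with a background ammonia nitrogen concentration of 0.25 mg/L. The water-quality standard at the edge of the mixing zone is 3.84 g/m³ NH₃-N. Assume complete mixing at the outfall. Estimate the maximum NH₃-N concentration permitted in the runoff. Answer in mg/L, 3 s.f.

10.2 ML/d = 0.1181 m³/s.
Mass balance: 3.84·1.118 = 0.1181·Cₑ + 1·0.25.
Cₑ = (4.293 − 0.25) / 0.1181 = 34.25 mg/L.

34.2 mg/L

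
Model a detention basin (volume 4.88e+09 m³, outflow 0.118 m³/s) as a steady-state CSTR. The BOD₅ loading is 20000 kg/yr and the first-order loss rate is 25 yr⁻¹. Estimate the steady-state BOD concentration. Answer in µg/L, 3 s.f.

0.164 µg/L

Outflow Q = 0.118 m³/s × 3.156e+07 s/yr = 3.724e+06 m³/yr.
Steady-state CSTR mass balance: W = Q·C + k·V·C, so C = W/(Q + kV).
Q + kV = 3.724e+06 + 25·4.88e+09 = 1.22e+11 m³/yr.
C = 20000/1.22e+11 = 1.639e-07 kg/m³ = 0.0001639 mg/L = 0.1639 µg/L.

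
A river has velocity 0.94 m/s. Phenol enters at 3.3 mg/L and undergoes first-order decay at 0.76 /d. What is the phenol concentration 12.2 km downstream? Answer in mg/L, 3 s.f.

2.94 mg/L

Travel time t = 12.2 km / 0.94 m/s = 1.22e+04/0.94 = 1.298e+04 s = 0.1502 d.
First-order decay: C = 3.3·exp(−0.76·0.1502) = 3.3·0.8921 = 2.944 mg/L.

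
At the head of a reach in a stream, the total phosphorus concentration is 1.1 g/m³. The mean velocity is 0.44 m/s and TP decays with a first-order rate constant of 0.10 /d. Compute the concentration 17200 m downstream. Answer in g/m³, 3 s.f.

Travel time t = 17200 m / 0.44 m/s = 1.72e+04/0.44 = 3.909e+04 s = 0.4524 d.
First-order decay: C = 1.1·exp(−0.10·0.4524) = 1.1·0.9558 = 1.051 g/m³.

1.05 g/m³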